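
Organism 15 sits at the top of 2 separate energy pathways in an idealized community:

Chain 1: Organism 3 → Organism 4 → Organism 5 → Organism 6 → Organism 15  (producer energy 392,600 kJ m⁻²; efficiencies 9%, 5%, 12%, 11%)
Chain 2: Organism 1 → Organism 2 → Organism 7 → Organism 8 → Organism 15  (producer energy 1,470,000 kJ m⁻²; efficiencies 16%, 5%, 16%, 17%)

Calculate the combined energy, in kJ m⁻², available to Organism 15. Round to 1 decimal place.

343.2 kJ m⁻²

Chain 1: 392600 × 0.09 × 0.05 × 0.12 × 0.11 = 23.32044 kJ m⁻²
Chain 2: 1470000 × 0.16 × 0.05 × 0.16 × 0.17 = 319.872 kJ m⁻²
Total at Organism 15: 23.32044 + 319.872 = 343.19244 kJ m⁻²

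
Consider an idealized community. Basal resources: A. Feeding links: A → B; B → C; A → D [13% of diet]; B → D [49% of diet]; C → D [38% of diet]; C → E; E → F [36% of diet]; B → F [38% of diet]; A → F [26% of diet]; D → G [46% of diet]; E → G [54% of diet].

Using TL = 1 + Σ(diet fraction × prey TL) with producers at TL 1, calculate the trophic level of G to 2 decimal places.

4.66

B: 1 + 1 = 2
C: 1 + 2 = 3
D: 1 + (0.13×1 + 0.49×2 + 0.38×3) = 3.25
E: 1 + 3 = 4
F: 1 + (0.36×4 + 0.38×2 + 0.26×1) = 3.46
G: 1 + (0.46×3.25 + 0.54×4) = 4.655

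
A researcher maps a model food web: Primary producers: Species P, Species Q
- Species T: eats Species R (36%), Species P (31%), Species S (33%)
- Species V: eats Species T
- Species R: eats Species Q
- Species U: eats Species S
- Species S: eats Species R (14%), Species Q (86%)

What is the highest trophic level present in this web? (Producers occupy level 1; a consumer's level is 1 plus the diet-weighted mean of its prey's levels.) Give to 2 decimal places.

Species R: 1 + 1 = 2
Species S: 1 + (0.14×2 + 0.86×1) = 2.14
Species T: 1 + (0.36×2 + 0.31×1 + 0.33×2.14) = 2.7362
Species U: 1 + 2.14 = 3.14
Species V: 1 + 2.7362 = 3.7362

3.74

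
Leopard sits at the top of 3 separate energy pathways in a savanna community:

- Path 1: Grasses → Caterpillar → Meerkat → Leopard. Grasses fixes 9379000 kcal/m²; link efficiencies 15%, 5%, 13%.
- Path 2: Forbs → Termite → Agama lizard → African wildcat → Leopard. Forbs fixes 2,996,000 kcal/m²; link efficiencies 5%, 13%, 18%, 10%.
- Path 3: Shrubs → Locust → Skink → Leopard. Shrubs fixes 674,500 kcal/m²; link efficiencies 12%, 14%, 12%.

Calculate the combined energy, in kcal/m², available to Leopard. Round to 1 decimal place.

10854.8 kcal/m²

Path 1: 9379000 × 0.15 × 0.05 × 0.13 = 9144.525 kcal/m²
Path 2: 2996000 × 0.05 × 0.13 × 0.18 × 0.1 = 350.532 kcal/m²
Path 3: 674500 × 0.12 × 0.14 × 0.12 = 1359.792 kcal/m²
Total at Leopard: 9144.525 + 350.532 + 1359.792 = 10854.849 kcal/m²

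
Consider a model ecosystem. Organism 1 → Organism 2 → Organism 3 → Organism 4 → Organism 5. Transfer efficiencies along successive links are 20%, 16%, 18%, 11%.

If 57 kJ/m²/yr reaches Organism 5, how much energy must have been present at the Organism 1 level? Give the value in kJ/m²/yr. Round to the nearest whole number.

Cumulative transfer efficiency: 0.2 × 0.16 × 0.18 × 0.11 = 0.0006336
Organism 1 energy = 57 / 0.0006336 = 89962 kJ/m²/yr

89962 kJ/m²/yr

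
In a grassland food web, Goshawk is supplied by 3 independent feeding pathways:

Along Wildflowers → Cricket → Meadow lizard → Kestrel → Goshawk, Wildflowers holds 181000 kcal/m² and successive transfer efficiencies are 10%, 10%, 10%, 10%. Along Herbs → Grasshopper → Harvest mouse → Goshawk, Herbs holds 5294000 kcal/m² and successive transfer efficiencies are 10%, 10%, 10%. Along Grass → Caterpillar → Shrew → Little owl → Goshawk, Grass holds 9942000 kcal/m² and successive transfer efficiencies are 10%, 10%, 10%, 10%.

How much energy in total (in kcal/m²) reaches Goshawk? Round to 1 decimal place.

Via Wildflowers: 181000 × 0.1 × 0.1 × 0.1 × 0.1 = 18.1 kcal/m²
Via Herbs: 5294000 × 0.1 × 0.1 × 0.1 = 5294 kcal/m²
Via Grass: 9942000 × 0.1 × 0.1 × 0.1 × 0.1 = 994.2 kcal/m²
Total at Goshawk: 18.1 + 5294 + 994.2 = 6306.3 kcal/m²

6306.3 kcal/m²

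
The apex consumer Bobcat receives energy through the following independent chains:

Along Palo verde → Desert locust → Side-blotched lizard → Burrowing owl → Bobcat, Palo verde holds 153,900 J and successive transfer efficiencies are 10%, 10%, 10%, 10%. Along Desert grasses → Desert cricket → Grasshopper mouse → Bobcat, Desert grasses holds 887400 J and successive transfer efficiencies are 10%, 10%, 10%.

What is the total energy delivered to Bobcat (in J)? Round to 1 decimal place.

902.8 J

Via Palo verde: 153900 × 0.1 × 0.1 × 0.1 × 0.1 = 15.39 J
Via Desert grasses: 887400 × 0.1 × 0.1 × 0.1 = 887.4 J
Total at Bobcat: 15.39 + 887.4 = 902.79 J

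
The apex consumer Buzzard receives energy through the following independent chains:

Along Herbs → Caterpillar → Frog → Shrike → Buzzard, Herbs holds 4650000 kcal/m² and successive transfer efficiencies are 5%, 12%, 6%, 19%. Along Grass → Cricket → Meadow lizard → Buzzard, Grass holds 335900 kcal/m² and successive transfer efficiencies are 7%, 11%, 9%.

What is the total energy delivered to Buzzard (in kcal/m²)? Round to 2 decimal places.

Via Herbs: 4650000 × 0.05 × 0.12 × 0.06 × 0.19 = 318.06 kcal/m²
Via Grass: 335900 × 0.07 × 0.11 × 0.09 = 232.7787 kcal/m²
Total at Buzzard: 318.06 + 232.7787 = 550.8387 kcal/m²

550.84 kcal/m²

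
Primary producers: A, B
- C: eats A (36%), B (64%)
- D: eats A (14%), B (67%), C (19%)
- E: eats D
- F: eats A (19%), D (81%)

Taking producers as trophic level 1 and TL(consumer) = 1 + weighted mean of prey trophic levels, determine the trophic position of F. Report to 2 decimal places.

2.96

C: 1 + (0.36×1 + 0.64×1) = 2
D: 1 + (0.14×1 + 0.67×1 + 0.19×2) = 2.19
E: 1 + 2.19 = 3.19
F: 1 + (0.19×1 + 0.81×2.19) = 2.9639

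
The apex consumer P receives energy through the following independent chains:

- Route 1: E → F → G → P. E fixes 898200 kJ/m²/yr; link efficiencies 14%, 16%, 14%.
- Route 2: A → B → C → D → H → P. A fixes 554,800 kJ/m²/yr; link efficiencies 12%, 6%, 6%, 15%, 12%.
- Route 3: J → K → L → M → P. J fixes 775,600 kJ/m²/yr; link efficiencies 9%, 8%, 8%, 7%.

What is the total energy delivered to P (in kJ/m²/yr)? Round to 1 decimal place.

Route 1: 898200 × 0.14 × 0.16 × 0.14 = 2816.7552 kJ/m²/yr
Route 2: 554800 × 0.12 × 0.06 × 0.06 × 0.15 × 0.12 = 4.3141248 kJ/m²/yr
Route 3: 775600 × 0.09 × 0.08 × 0.08 × 0.07 = 31.272192 kJ/m²/yr
Total at P: 2816.7552 + 4.3141248 + 31.272192 = 2852.3415168 kJ/m²/yr

2852.3 kJ/m²/yr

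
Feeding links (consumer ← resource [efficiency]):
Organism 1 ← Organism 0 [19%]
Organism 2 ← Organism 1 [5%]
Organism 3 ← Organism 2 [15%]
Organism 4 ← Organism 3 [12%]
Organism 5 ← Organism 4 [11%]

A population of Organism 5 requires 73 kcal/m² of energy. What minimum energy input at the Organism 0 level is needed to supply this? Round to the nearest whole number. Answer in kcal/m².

3880914 kcal/m²

Cumulative transfer efficiency: 0.19 × 0.05 × 0.15 × 0.12 × 0.11 = 0.00001881
Organism 0 energy = 73 / 0.00001881 = 3880914 kcal/m²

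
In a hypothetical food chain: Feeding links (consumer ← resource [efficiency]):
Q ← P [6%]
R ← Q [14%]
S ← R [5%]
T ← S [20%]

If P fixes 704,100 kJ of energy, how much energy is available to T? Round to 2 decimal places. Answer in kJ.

59.14 kJ

Q: 704100 × 0.06 = 42246 kJ
R: 42246 × 0.14 = 5914.44 kJ
S: 5914.44 × 0.05 = 295.722 kJ
T: 295.722 × 0.2 = 59.1444 kJ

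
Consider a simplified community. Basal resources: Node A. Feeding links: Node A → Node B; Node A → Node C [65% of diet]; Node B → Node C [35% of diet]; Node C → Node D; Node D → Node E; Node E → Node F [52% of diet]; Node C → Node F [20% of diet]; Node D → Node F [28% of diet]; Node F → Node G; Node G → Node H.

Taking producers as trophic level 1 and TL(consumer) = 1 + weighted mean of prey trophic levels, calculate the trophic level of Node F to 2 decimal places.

4.67

Node B: 1 + 1 = 2
Node C: 1 + (0.65×1 + 0.35×2) = 2.35
Node D: 1 + 2.35 = 3.35
Node E: 1 + 3.35 = 4.35
Node F: 1 + (0.52×4.35 + 0.2×2.35 + 0.28×3.35) = 4.67
Node G: 1 + 4.67 = 5.67
Node H: 1 + 5.67 = 6.67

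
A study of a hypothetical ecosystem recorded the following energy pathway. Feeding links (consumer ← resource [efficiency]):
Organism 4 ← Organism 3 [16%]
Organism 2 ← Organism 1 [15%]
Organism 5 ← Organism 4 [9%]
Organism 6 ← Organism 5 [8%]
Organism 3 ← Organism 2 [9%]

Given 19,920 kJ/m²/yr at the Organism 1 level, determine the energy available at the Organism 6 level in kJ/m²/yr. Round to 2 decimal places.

0.31 kJ/m²/yr

Organism 2: 19920 × 0.15 = 2988 kJ/m²/yr
Organism 3: 2988 × 0.09 = 268.92 kJ/m²/yr
Organism 4: 268.92 × 0.16 = 43.0272 kJ/m²/yr
Organism 5: 43.0272 × 0.09 = 3.872448 kJ/m²/yr
Organism 6: 3.872448 × 0.08 = 0.30979584 kJ/m²/yr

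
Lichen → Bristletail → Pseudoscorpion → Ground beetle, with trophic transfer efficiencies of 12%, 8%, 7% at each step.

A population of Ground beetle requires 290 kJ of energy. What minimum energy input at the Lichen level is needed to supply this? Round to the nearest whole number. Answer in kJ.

431548 kJ

Cumulative transfer efficiency: 0.12 × 0.08 × 0.07 = 0.000672
Lichen energy = 290 / 0.000672 = 431548 kJ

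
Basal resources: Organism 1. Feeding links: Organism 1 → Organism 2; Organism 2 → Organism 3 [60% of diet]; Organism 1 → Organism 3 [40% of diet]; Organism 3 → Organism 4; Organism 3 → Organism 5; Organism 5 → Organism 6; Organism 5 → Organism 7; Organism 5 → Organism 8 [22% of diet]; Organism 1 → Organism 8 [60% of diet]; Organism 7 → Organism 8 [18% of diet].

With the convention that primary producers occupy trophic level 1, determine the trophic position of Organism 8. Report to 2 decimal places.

3.22

Organism 2: 1 + 1 = 2
Organism 3: 1 + (0.6×2 + 0.4×1) = 2.6
Organism 4: 1 + 2.6 = 3.6
Organism 5: 1 + 2.6 = 3.6
Organism 6: 1 + 3.6 = 4.6
Organism 7: 1 + 3.6 = 4.6
Organism 8: 1 + (0.22×3.6 + 0.6×1 + 0.18×4.6) = 3.22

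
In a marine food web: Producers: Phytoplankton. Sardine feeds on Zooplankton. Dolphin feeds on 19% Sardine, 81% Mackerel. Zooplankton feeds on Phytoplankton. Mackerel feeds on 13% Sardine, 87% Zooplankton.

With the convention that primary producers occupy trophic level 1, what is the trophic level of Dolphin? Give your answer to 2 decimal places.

4.11

Zooplankton: 1 + 1 = 2
Sardine: 1 + 2 = 3
Mackerel: 1 + (0.13×3 + 0.87×2) = 3.13
Dolphin: 1 + (0.19×3 + 0.81×3.13) = 4.1053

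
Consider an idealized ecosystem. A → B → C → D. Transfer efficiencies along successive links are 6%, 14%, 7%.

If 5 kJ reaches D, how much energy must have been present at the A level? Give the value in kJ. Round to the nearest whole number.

Cumulative transfer efficiency: 0.06 × 0.14 × 0.07 = 0.000588
A energy = 5 / 0.000588 = 8503 kJ

8503 kJ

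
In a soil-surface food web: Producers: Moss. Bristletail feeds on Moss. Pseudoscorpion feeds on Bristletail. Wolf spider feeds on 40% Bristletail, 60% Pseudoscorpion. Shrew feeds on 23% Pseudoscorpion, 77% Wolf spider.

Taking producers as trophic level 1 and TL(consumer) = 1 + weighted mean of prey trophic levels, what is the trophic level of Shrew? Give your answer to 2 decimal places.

4.46

Bristletail: 1 + 1 = 2
Pseudoscorpion: 1 + 2 = 3
Wolf spider: 1 + (0.4×2 + 0.6×3) = 3.6
Shrew: 1 + (0.23×3 + 0.77×3.6) = 4.462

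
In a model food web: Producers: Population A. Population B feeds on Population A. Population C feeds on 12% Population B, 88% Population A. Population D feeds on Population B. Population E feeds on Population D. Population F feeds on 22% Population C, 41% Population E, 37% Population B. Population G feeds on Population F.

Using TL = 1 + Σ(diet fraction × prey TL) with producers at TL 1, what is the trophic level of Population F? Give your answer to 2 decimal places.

3.85

Population B: 1 + 1 = 2
Population C: 1 + (0.12×2 + 0.88×1) = 2.12
Population D: 1 + 2 = 3
Population E: 1 + 3 = 4
Population F: 1 + (0.22×2.12 + 0.41×4 + 0.37×2) = 3.8464
Population G: 1 + 3.8464 = 4.8464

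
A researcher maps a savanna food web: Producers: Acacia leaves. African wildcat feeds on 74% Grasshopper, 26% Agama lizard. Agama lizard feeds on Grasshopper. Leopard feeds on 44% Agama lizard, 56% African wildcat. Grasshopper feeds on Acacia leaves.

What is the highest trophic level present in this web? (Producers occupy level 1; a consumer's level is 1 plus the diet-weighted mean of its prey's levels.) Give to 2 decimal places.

Grasshopper: 1 + 1 = 2
Agama lizard: 1 + 2 = 3
African wildcat: 1 + (0.74×2 + 0.26×3) = 3.26
Leopard: 1 + (0.44×3 + 0.56×3.26) = 4.1456

4.15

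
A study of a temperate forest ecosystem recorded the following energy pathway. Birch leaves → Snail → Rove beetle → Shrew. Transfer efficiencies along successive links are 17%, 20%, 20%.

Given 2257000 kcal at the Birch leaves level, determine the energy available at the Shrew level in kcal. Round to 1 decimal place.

15347.6 kcal

Snail: 2257000 × 0.17 = 383690 kcal
Rove beetle: 383690 × 0.2 = 76738 kcal
Shrew: 76738 × 0.2 = 15347.6 kcal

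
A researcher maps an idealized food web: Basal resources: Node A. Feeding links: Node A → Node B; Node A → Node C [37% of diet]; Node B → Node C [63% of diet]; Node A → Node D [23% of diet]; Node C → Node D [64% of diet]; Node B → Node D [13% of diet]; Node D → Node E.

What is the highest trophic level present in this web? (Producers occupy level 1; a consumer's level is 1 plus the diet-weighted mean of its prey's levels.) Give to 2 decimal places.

4.17

Node B: 1 + 1 = 2
Node C: 1 + (0.37×1 + 0.63×2) = 2.63
Node D: 1 + (0.23×1 + 0.64×2.63 + 0.13×2) = 3.1732
Node E: 1 + 3.1732 = 4.1732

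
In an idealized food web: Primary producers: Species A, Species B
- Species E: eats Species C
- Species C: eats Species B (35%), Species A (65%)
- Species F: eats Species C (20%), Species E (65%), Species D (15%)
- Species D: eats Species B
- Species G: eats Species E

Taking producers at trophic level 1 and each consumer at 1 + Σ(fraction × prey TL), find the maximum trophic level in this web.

4

Species C: 1 + (0.35×1 + 0.65×1) = 2
Species D: 1 + 1 = 2
Species E: 1 + 2 = 3
Species F: 1 + (0.2×2 + 0.65×3 + 0.15×2) = 3.65
Species G: 1 + 3 = 4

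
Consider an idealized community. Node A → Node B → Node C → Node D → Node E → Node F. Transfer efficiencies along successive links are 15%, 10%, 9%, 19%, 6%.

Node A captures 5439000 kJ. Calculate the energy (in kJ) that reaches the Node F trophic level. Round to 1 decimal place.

Node B: 5439000 × 0.15 = 815850 kJ
Node C: 815850 × 0.1 = 81585 kJ
Node D: 81585 × 0.09 = 7342.65 kJ
Node E: 7342.65 × 0.19 = 1395.1035 kJ
Node F: 1395.1035 × 0.06 = 83.70621 kJ

83.7 kJ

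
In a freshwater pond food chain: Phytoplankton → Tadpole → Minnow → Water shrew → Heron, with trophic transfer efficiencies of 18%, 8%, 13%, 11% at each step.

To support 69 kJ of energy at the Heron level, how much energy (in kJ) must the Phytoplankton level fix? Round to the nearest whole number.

Cumulative transfer efficiency: 0.18 × 0.08 × 0.13 × 0.11 = 0.00020592
Phytoplankton energy = 69 / 0.00020592 = 335082 kJ

335082 kJ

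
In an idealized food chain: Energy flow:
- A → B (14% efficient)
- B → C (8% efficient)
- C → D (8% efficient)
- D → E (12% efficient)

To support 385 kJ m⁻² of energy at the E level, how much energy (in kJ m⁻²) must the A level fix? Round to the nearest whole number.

3580729 kJ m⁻²

Cumulative transfer efficiency: 0.14 × 0.08 × 0.08 × 0.12 = 0.00010752
A energy = 385 / 0.00010752 = 3580729 kJ m⁻²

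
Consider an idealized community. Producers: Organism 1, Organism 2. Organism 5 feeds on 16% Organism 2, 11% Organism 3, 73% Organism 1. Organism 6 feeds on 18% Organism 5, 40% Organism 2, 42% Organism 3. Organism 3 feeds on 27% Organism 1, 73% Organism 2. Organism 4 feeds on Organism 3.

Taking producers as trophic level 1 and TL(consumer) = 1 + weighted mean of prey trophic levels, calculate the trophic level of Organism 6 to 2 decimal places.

2.62

Organism 3: 1 + (0.27×1 + 0.73×1) = 2
Organism 4: 1 + 2 = 3
Organism 5: 1 + (0.16×1 + 0.11×2 + 0.73×1) = 2.11
Organism 6: 1 + (0.18×2.11 + 0.4×1 + 0.42×2) = 2.6198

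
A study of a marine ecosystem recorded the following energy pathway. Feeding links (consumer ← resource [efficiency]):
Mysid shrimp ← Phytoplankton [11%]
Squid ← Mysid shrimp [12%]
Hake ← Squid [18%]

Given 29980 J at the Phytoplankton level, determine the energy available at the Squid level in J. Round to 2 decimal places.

395.74 J

Mysid shrimp: 29980 × 0.11 = 3297.8 J
Squid: 3297.8 × 0.12 = 395.736 J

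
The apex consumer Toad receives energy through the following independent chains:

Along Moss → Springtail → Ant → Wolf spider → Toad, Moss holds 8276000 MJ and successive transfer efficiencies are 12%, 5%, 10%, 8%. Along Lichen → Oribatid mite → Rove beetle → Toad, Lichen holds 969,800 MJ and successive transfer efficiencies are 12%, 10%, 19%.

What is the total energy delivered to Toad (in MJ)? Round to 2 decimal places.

Via Moss: 8276000 × 0.12 × 0.05 × 0.1 × 0.08 = 397.248 MJ
Via Lichen: 969800 × 0.12 × 0.1 × 0.19 = 2211.144 MJ
Total at Toad: 397.248 + 2211.144 = 2608.392 MJ

2608.39 MJ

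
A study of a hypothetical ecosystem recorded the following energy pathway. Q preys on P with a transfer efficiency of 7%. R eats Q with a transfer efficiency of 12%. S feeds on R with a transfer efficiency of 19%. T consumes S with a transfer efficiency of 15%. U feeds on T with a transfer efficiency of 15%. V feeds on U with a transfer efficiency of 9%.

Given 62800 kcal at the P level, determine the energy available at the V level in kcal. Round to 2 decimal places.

Q: 62800 × 0.07 = 4396 kcal
R: 4396 × 0.12 = 527.52 kcal
S: 527.52 × 0.19 = 100.2288 kcal
T: 100.2288 × 0.15 = 15.03432 kcal
U: 15.03432 × 0.15 = 2.255148 kcal
V: 2.255148 × 0.09 = 0.20296332 kcal

0.20 kcal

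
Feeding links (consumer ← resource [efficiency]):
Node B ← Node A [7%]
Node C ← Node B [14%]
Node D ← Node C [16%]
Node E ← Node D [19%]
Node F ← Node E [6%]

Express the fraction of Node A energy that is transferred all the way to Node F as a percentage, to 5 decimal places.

Product of link efficiencies: 0.07 × 0.14 × 0.16 × 0.19 × 0.06 = 0.0000178752
As a percentage: 0.0000178752 × 100 = 0.00179%

0.00179%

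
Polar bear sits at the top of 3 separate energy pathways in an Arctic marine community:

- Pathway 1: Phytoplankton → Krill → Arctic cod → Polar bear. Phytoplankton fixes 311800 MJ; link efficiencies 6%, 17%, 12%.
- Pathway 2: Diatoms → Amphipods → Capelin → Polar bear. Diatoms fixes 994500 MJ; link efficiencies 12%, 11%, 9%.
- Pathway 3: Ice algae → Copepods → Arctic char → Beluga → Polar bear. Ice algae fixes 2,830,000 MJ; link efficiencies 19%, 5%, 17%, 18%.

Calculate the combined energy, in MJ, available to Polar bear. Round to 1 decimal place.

2385.8 MJ

Pathway 1: 311800 × 0.06 × 0.17 × 0.12 = 381.6432 MJ
Pathway 2: 994500 × 0.12 × 0.11 × 0.09 = 1181.466 MJ
Pathway 3: 2830000 × 0.19 × 0.05 × 0.17 × 0.18 = 822.681 MJ
Total at Polar bear: 381.6432 + 1181.466 + 822.681 = 2385.7902 MJ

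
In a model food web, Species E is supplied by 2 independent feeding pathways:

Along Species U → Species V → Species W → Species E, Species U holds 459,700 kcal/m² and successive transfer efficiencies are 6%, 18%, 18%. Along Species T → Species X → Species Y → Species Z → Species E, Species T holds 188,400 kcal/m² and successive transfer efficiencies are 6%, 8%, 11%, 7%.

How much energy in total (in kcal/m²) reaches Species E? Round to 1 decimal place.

900.6 kcal/m²

Via Species U: 459700 × 0.06 × 0.18 × 0.18 = 893.6568 kcal/m²
Via Species T: 188400 × 0.06 × 0.08 × 0.11 × 0.07 = 6.963264 kcal/m²
Total at Species E: 893.6568 + 6.963264 = 900.620064 kcal/m²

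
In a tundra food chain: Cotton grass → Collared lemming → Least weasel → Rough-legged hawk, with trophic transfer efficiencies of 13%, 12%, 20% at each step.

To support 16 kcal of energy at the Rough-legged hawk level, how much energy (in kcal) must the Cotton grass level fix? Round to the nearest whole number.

Cumulative transfer efficiency: 0.13 × 0.12 × 0.2 = 0.00312
Cotton grass energy = 16 / 0.00312 = 5128 kcal

5128 kcal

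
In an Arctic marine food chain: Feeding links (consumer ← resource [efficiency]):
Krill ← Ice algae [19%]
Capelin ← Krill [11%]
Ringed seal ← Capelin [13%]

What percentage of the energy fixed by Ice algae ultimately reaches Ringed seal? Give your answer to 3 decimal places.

0.272%

Product of link efficiencies: 0.19 × 0.11 × 0.13 = 0.002717
As a percentage: 0.002717 × 100 = 0.272%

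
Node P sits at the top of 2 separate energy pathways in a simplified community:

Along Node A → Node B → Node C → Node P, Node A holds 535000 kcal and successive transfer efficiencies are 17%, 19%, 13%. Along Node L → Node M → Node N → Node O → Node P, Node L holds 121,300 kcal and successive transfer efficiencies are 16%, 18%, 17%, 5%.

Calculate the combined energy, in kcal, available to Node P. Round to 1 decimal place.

Via Node A: 535000 × 0.17 × 0.19 × 0.13 = 2246.465 kcal
Via Node L: 121300 × 0.16 × 0.18 × 0.17 × 0.05 = 29.69424 kcal
Total at Node P: 2246.465 + 29.69424 = 2276.15924 kcal

2276.2 kcal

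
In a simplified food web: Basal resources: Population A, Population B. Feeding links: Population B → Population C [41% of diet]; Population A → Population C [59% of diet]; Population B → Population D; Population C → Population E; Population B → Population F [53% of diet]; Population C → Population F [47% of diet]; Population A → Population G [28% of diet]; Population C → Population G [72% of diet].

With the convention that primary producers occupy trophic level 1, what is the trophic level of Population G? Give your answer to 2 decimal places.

Population C: 1 + (0.41×1 + 0.59×1) = 2
Population D: 1 + 1 = 2
Population E: 1 + 2 = 3
Population F: 1 + (0.53×1 + 0.47×2) = 2.47
Population G: 1 + (0.28×1 + 0.72×2) = 2.72

2.72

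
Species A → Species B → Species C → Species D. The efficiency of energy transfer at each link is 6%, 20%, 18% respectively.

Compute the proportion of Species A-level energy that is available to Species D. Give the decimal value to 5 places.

0.00216

Product of link efficiencies: 0.06 × 0.2 × 0.18 = 0.00216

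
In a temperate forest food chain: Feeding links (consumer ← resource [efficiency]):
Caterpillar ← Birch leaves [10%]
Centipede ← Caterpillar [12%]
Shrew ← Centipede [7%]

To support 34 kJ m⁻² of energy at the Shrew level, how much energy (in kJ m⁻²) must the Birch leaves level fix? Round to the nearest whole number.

Cumulative transfer efficiency: 0.1 × 0.12 × 0.07 = 0.00084
Birch leaves energy = 34 / 0.00084 = 40476 kJ m⁻²

40476 kJ m⁻²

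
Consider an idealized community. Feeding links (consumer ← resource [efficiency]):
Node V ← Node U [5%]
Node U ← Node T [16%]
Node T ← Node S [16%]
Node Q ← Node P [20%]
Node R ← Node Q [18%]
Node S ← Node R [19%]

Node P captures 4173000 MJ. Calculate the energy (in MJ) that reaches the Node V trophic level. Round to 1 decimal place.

36.5 MJ

Node Q: 4173000 × 0.2 = 834600 MJ
Node R: 834600 × 0.18 = 150228 MJ
Node S: 150228 × 0.19 = 28543.32 MJ
Node T: 28543.32 × 0.16 = 4566.9312 MJ
Node U: 4566.9312 × 0.16 = 730.708992 MJ
Node V: 730.708992 × 0.05 = 36.5354496 MJ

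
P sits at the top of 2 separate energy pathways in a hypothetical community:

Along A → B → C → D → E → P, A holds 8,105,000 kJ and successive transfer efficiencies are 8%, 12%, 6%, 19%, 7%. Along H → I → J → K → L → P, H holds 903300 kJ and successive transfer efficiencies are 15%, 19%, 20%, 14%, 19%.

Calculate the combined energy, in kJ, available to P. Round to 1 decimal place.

Via A: 8105000 × 0.08 × 0.12 × 0.06 × 0.19 × 0.07 = 62.090784 kJ
Via H: 903300 × 0.15 × 0.19 × 0.2 × 0.14 × 0.19 = 136.958346 kJ
Total at P: 62.090784 + 136.958346 = 199.04913 kJ

199.0 kJ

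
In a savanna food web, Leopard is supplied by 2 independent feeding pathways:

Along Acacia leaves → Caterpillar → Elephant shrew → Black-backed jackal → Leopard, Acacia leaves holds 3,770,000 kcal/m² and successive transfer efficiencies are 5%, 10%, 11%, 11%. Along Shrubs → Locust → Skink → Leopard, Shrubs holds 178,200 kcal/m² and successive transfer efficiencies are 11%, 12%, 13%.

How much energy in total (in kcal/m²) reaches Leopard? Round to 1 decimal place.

Via Acacia leaves: 3770000 × 0.05 × 0.1 × 0.11 × 0.11 = 228.085 kcal/m²
Via Shrubs: 178200 × 0.11 × 0.12 × 0.13 = 305.7912 kcal/m²
Total at Leopard: 228.085 + 305.7912 = 533.8762 kcal/m²

533.9 kcal/m²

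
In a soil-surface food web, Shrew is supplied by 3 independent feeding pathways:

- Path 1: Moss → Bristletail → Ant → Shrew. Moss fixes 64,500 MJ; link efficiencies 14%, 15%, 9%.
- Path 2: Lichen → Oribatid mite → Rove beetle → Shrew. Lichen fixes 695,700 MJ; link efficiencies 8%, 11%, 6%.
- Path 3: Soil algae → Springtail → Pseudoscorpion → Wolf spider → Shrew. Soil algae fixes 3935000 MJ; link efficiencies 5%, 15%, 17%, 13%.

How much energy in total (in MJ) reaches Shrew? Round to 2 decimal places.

Path 1: 64500 × 0.14 × 0.15 × 0.09 = 121.905 MJ
Path 2: 695700 × 0.08 × 0.11 × 0.06 = 367.3296 MJ
Path 3: 3935000 × 0.05 × 0.15 × 0.17 × 0.13 = 652.22625 MJ
Total at Shrew: 121.905 + 367.3296 + 652.22625 = 1141.46085 MJ

1141.46 MJ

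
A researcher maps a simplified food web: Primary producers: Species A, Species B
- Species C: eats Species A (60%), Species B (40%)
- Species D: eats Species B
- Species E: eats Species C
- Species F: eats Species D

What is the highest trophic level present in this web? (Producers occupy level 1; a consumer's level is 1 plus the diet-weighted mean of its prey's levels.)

3

Species C: 1 + (0.6×1 + 0.4×1) = 2
Species D: 1 + 1 = 2
Species E: 1 + 2 = 3
Species F: 1 + 2 = 3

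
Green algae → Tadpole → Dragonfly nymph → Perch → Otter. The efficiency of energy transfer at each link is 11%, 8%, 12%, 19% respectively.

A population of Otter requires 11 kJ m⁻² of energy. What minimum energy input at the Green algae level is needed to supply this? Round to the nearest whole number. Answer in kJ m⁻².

Cumulative transfer efficiency: 0.11 × 0.08 × 0.12 × 0.19 = 0.00020064
Green algae energy = 11 / 0.00020064 = 54825 kJ m⁻²

54825 kJ m⁻²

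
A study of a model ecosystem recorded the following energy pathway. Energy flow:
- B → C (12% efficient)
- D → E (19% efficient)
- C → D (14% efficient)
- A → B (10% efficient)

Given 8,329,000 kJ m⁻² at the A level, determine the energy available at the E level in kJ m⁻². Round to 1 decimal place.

B: 8329000 × 0.1 = 832900 kJ m⁻²
C: 832900 × 0.12 = 99948 kJ m⁻²
D: 99948 × 0.14 = 13992.72 kJ m⁻²
E: 13992.72 × 0.19 = 2658.6168 kJ m⁻²

2658.6 kJ m⁻²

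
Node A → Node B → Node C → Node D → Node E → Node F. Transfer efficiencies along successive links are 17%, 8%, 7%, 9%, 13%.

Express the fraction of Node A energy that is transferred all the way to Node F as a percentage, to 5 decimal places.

0.00111%

Product of link efficiencies: 0.17 × 0.08 × 0.07 × 0.09 × 0.13 = 0.0000111384
As a percentage: 0.0000111384 × 100 = 0.00111%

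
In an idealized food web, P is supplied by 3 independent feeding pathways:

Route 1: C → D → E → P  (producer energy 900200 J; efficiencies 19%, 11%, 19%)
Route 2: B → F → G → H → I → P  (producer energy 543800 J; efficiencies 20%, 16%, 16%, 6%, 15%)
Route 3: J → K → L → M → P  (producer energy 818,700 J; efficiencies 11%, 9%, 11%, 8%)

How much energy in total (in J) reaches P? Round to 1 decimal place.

3671.1 J

Route 1: 900200 × 0.19 × 0.11 × 0.19 = 3574.6942 J
Route 2: 543800 × 0.2 × 0.16 × 0.16 × 0.06 × 0.15 = 25.058304 J
Route 3: 818700 × 0.11 × 0.09 × 0.11 × 0.08 = 71.325144 J
Total at P: 3574.6942 + 25.058304 + 71.325144 = 3671.077648 J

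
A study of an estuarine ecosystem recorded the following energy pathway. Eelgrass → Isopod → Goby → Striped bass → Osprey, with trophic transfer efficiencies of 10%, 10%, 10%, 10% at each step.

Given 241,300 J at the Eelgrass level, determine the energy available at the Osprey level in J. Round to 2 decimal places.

Isopod: 241300 × 0.1 = 24130 J
Goby: 24130 × 0.1 = 2413 J
Striped bass: 2413 × 0.1 = 241.3 J
Osprey: 241.3 × 0.1 = 24.13 J

24.13 J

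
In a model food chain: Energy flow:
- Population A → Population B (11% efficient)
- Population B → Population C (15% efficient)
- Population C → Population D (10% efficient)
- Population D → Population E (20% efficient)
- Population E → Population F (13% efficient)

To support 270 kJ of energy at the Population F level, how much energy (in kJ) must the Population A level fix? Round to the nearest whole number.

6293706 kJ

Cumulative transfer efficiency: 0.11 × 0.15 × 0.1 × 0.2 × 0.13 = 0.0000429
Population A energy = 270 / 0.0000429 = 6293706 kJ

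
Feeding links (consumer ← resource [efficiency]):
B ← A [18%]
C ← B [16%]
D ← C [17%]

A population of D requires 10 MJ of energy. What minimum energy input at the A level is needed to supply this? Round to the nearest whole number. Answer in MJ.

2042 MJ

Cumulative transfer efficiency: 0.18 × 0.16 × 0.17 = 0.004896
A energy = 10 / 0.004896 = 2042 MJ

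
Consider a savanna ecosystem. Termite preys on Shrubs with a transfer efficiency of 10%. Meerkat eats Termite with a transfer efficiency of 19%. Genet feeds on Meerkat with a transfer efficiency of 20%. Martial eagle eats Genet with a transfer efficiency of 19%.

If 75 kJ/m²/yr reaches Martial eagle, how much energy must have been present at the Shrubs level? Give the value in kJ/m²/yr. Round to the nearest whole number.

Cumulative transfer efficiency: 0.1 × 0.19 × 0.2 × 0.19 = 0.000722
Shrubs energy = 75 / 0.000722 = 103878 kJ/m²/yr

103878 kJ/m²/yr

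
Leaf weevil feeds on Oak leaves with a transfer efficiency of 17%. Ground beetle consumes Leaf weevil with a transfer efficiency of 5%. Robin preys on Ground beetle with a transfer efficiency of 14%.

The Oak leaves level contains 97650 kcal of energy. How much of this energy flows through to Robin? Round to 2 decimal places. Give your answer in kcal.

Leaf weevil: 97650 × 0.17 = 16600.5 kcal
Ground beetle: 16600.5 × 0.05 = 830.025 kcal
Robin: 830.025 × 0.14 = 116.2035 kcal

116.20 kcal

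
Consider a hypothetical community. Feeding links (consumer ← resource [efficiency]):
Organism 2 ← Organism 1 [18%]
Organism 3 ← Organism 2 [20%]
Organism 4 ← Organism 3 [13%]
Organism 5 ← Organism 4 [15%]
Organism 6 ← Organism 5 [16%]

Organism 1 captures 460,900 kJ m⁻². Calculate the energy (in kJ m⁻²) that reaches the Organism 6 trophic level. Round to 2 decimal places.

51.77 kJ m⁻²

Organism 2: 460900 × 0.18 = 82962 kJ m⁻²
Organism 3: 82962 × 0.2 = 16592.4 kJ m⁻²
Organism 4: 16592.4 × 0.13 = 2157.012 kJ m⁻²
Organism 5: 2157.012 × 0.15 = 323.5518 kJ m⁻²
Organism 6: 323.5518 × 0.16 = 51.768288 kJ m⁻²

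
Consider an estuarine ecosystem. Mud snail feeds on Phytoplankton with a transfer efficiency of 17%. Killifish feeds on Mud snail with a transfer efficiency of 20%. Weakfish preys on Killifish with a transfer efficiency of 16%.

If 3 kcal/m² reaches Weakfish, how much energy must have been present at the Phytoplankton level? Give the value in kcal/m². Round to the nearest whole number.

551 kcal/m²

Cumulative transfer efficiency: 0.17 × 0.2 × 0.16 = 0.00544
Phytoplankton energy = 3 / 0.00544 = 551 kcal/m²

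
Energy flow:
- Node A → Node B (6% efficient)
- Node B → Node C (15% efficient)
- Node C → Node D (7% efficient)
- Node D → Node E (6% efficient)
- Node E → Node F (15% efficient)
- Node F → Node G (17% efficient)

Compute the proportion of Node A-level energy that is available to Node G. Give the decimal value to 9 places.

Product of link efficiencies: 0.06 × 0.15 × 0.07 × 0.06 × 0.15 × 0.17 = 0.0000009639

0.000000964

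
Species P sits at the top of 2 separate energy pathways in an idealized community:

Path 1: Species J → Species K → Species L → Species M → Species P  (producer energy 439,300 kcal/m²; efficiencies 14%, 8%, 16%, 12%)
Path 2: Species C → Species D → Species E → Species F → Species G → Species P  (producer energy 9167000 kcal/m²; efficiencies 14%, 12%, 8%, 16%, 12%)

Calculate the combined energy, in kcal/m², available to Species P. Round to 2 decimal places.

331.02 kcal/m²

Path 1: 439300 × 0.14 × 0.08 × 0.16 × 0.12 = 94.467072 kcal/m²
Path 2: 9167000 × 0.14 × 0.12 × 0.08 × 0.16 × 0.12 = 236.5526016 kcal/m²
Total at Species P: 94.467072 + 236.5526016 = 331.0196736 kcal/m²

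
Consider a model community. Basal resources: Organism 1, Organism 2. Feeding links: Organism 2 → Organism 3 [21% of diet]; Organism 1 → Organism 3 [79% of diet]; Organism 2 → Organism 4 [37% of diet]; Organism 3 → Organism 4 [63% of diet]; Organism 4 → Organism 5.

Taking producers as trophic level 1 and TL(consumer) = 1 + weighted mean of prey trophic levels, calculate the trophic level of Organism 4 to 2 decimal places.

2.63

Organism 3: 1 + (0.21×1 + 0.79×1) = 2
Organism 4: 1 + (0.37×1 + 0.63×2) = 2.63
Organism 5: 1 + 2.63 = 3.63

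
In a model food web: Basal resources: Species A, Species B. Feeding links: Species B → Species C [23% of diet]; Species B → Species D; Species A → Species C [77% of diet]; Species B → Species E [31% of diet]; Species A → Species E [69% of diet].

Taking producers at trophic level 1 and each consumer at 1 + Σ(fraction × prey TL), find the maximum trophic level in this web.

2

Species C: 1 + (0.77×1 + 0.23×1) = 2
Species D: 1 + 1 = 2
Species E: 1 + (0.69×1 + 0.31×1) = 2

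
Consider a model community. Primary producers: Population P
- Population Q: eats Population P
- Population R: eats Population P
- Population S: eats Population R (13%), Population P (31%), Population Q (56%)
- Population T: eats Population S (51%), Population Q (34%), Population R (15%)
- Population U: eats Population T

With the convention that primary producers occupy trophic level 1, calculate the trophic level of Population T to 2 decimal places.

Population Q: 1 + 1 = 2
Population R: 1 + 1 = 2
Population S: 1 + (0.13×2 + 0.31×1 + 0.56×2) = 2.69
Population T: 1 + (0.51×2.69 + 0.34×2 + 0.15×2) = 3.3519
Population U: 1 + 3.3519 = 4.3519

3.35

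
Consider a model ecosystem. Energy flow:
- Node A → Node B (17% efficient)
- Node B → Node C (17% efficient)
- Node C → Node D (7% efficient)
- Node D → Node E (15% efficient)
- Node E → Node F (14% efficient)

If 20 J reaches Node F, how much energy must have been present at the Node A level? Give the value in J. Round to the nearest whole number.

470777 J

Cumulative transfer efficiency: 0.17 × 0.17 × 0.07 × 0.15 × 0.14 = 0.000042483
Node A energy = 20 / 0.000042483 = 470777 J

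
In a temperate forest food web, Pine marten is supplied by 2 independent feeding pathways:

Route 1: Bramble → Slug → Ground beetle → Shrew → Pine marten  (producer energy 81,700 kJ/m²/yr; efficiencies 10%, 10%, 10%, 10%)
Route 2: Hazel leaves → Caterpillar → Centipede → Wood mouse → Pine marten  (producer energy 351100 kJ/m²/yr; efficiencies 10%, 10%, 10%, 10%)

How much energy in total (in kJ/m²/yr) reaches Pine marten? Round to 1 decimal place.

Route 1: 81700 × 0.1 × 0.1 × 0.1 × 0.1 = 8.17 kJ/m²/yr
Route 2: 351100 × 0.1 × 0.1 × 0.1 × 0.1 = 35.11 kJ/m²/yr
Total at Pine marten: 8.17 + 35.11 = 43.28 kJ/m²/yr

43.3 kJ/m²/yr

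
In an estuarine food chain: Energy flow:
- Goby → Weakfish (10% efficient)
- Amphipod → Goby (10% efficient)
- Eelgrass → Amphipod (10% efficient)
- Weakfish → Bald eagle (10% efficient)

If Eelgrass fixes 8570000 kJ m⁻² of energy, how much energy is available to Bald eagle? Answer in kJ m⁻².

Amphipod: 8570000 × 0.1 = 857000 kJ m⁻²
Goby: 857000 × 0.1 = 85700 kJ m⁻²
Weakfish: 85700 × 0.1 = 8570 kJ m⁻²
Bald eagle: 8570 × 0.1 = 857 kJ m⁻²

857 kJ m⁻²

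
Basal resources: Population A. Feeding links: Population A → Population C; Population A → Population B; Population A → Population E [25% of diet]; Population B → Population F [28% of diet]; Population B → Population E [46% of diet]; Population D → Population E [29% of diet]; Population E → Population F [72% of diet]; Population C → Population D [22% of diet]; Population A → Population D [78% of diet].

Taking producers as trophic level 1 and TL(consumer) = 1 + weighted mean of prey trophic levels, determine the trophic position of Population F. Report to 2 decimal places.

3.59

Population B: 1 + 1 = 2
Population C: 1 + 1 = 2
Population D: 1 + (0.78×1 + 0.22×2) = 2.22
Population E: 1 + (0.25×1 + 0.46×2 + 0.29×2.22) = 2.8138
Population F: 1 + (0.72×2.8138 + 0.28×2) = 3.585936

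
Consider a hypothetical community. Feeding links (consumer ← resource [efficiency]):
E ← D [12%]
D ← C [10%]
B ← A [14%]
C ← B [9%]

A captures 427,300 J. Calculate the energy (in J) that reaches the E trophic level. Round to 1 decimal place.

64.6 J

B: 427300 × 0.14 = 59822 J
C: 59822 × 0.09 = 5383.98 J
D: 5383.98 × 0.1 = 538.398 J
E: 538.398 × 0.12 = 64.60776 J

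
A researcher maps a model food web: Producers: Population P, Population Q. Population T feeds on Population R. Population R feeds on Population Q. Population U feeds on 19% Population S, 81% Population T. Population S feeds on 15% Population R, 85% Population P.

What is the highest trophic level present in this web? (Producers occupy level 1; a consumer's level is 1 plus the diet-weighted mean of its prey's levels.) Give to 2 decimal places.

3.84

Population R: 1 + 1 = 2
Population S: 1 + (0.15×2 + 0.85×1) = 2.15
Population T: 1 + 2 = 3
Population U: 1 + (0.19×2.15 + 0.81×3) = 3.8385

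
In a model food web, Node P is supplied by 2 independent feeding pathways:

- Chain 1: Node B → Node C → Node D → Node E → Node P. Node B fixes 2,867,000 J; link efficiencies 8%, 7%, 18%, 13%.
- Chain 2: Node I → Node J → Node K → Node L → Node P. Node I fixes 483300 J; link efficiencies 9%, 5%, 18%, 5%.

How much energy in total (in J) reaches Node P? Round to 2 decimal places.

Chain 1: 2867000 × 0.08 × 0.07 × 0.18 × 0.13 = 375.69168 J
Chain 2: 483300 × 0.09 × 0.05 × 0.18 × 0.05 = 19.57365 J
Total at Node P: 375.69168 + 19.57365 = 395.26533 J

395.27 J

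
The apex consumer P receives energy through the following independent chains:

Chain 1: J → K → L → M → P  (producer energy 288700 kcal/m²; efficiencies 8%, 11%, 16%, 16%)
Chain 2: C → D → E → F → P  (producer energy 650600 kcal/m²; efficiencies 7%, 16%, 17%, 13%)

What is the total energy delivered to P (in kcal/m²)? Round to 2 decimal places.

226.07 kcal/m²

Chain 1: 288700 × 0.08 × 0.11 × 0.16 × 0.16 = 65.038336 kcal/m²
Chain 2: 650600 × 0.07 × 0.16 × 0.17 × 0.13 = 161.036512 kcal/m²
Total at P: 65.038336 + 161.036512 = 226.074848 kcal/m²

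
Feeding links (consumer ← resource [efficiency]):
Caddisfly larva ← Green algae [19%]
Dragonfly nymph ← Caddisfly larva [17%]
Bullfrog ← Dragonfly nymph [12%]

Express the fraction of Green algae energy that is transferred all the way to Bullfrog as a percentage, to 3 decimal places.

0.388%

Product of link efficiencies: 0.19 × 0.17 × 0.12 = 0.003876
As a percentage: 0.003876 × 100 = 0.388%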